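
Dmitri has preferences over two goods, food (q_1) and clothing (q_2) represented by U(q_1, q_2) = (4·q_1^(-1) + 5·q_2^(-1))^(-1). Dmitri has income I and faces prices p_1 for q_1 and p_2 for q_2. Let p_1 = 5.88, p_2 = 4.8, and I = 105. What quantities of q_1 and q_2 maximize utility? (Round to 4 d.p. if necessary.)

q_1* = 8.8835, q_2* = 10.9927

MU_q_1 ∝ 4·q_1^(-2), MU_q_2 ∝ 5·q_2^(-2), so MRS = (4/5)·(q_2/q_1)^(2) = p_1/p_2.
Hence q_2/q_1 = ((5/4)·p_1/p_2)^(1/(2)), i.e. raised to the 0.5 power.
Substitute q_2 = (q_2/q_1)·q_1 into the budget: q_1* = I/(p_1 + p_2·(q_2/q_1)).
Numerically q_2/q_1 = 1.237437, so q_1* = 105/(5.88 + 4.8·1.237437) = 8.8835 and q_2* = 1.237437·8.8835 = 10.9927.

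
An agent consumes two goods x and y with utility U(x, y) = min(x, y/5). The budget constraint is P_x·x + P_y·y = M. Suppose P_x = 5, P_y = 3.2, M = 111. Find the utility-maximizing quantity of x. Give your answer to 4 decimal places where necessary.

x* = 5.2857

Leontief preferences: the optimum is at the kink where x/1 = y/5, i.e. y = 5·x.
Budget: P_x·x + P_y·5·x = M, so (P_x + 5·P_y)·x = M.
Demand: x*(P_x,P_y,M) = M/(P_x + 5·P_y), y* = 5·M/(P_x + 5·P_y).
Here 5 + 5·3.2 = 21, giving x* = 5.2857.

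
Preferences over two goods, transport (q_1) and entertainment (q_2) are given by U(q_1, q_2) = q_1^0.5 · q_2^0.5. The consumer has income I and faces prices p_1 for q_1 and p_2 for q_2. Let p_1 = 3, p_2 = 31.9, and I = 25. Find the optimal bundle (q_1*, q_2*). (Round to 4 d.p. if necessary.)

q_1* = 4.1667, q_2* = 0.3918

The MRS is q_2/q_1. Set MRS = p_1/p_2.
So 0.5·p_2·q_2 = 0.5·p_1·q_1; combined with the budget, a share 0.5 of income goes to q_1.
Demand: q_1*(p_1,p_2,I) = 0.5·I/p_1 and q_2* = 0.5·I/p_2.
At p_1=3, p_2=31.9, I=25: q_1* = 0.5·25/3 = 4.1667, q_2* = 0.3918.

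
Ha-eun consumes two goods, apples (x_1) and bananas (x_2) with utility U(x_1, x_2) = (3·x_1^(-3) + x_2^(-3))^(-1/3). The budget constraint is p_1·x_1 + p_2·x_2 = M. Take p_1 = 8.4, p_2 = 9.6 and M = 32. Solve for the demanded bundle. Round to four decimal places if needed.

From the CES first-order condition, 3·(x_2/x_1)^(4) = p_1/p_2.
Solve for the ratio: x_2/x_1 = [(1/3)·p_1/p_2]^(0.25).
Substitute x_2 = (x_2/x_1)·x_1 into the budget: x_1* = M/(p_1 + p_2·(x_2/x_1)).
Numerically x_2/x_1 = 0.734889, so x_1* = 32/(8.4 + 9.6·0.734889) = 2.0705 and x_2* = 0.734889·2.0705 = 1.5216.

x_1* = 2.0705, x_2* = 1.5216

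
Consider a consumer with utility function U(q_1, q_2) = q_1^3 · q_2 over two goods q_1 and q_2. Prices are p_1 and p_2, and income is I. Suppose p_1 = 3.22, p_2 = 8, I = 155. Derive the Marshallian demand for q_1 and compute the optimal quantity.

At p_1=3.22, p_2=8, I=155: q_1* = 0.75·155/3.22 = 36.1025.

q_1* = 36.1025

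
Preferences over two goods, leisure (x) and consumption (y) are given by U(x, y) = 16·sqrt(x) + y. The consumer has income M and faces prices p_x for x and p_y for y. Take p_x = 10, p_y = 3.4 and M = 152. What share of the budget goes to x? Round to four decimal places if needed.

MU_x = 8/√x, MU_y = 1. Tangency: 8/√x = p_x/p_y.
Solve: √x = 8·p_y/p_x, so x*(p_x,p_y) = (8·p_y/p_x)², and y* = (M − p_x·x*)/p_y.
Plugging in: x* = (8·3.4/10)² = 7.3984, y* = 22.9459.
Expenditure on x: 10·7.3984 = 73.984; share = 0.4867.

share on x = 0.4867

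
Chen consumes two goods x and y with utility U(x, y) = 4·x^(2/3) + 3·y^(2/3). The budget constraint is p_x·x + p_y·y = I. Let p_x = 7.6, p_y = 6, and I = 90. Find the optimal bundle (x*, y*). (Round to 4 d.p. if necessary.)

MU_x ∝ 4·x^(-1/3), MU_y ∝ 3·y^(-1/3), so MRS = (4/3)·(y/x)^(1/3) = p_x/p_y.
Solve for the ratio: y/x = [(3/4)·p_x/p_y]^(3).
With the ratio pinned down, the budget gives x* = I/(p_x + p_y·(y/x)) and y* = (y/x)·x*.
Numerically y/x = 0.857375, so x* = 90/(7.6 + 6·0.857375) = 7.062 and y* = 0.857375·7.062 = 6.0548.

x* = 7.062, y* = 6.0548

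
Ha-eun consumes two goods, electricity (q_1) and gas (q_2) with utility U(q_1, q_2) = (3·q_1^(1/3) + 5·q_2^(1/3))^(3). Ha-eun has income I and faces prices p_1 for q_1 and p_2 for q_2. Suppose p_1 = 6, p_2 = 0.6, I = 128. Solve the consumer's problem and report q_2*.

q_2* = 185.9974

MU_q_1 ∝ 3·q_1^(-2/3), MU_q_2 ∝ 5·q_2^(-2/3), so MRS = (3/5)·(q_2/q_1)^(2/3) = p_1/p_2.
Solve for the ratio: q_2/q_1 = [(5/3)·p_1/p_2]^(1.5).
Substitute q_2 = (q_2/q_1)·q_1 into the budget: q_1* = I/(p_1 + p_2·(q_2/q_1)).
Numerically q_2/q_1 = 68.041382, so q_1* = 128/(6 + 0.6·68.041382) = 2.7336 and q_2* = 68.041382·2.7336 = 185.9974.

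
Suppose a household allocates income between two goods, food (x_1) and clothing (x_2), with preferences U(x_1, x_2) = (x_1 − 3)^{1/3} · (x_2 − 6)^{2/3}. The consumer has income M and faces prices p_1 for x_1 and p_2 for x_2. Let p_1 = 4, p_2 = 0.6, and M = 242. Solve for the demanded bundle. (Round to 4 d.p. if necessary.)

x_1* = 21.8667, x_2* = 257.5556

This is Cobb-Douglas in (x_1−3, x_2−6): tangency gives 1/3·p_2·(x_2−6) = 2/3·p_1·(x_1−3).
After buying the subsistence bundle (3, 6), a share 1/3 of the remaining income goes to x_1: x_1* = 3 + 1/3·(M − 3p_1 − 6p_2)/p_1.
Discretionary income = 242 − 3·4 − 6·0.6 = 226.4; x_1* = 3 + 1/3·226.4/4 = 21.8667; x_2* = 6 + 2/3·226.4/0.6 = 257.5556.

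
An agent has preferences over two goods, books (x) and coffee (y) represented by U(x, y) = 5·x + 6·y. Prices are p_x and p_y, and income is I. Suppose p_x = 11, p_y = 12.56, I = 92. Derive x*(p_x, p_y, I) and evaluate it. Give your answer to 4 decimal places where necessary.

Linear utility — the consumer picks whichever good has higher MU/price: 5/11 = 0.4545 vs 6/12.56 = 0.4777.
y gives more utility per dollar, so spend all income on y: y* = I/p_y, x* = 0.
Numerically: x* = 0, y* = 7.3248.

x* = 0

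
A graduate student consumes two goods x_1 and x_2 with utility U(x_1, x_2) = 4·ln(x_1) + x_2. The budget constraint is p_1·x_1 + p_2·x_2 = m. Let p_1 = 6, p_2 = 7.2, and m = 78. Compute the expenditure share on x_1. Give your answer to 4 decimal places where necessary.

share on x_1 = 0.3692

MU_x_1 = 4/x_1, MU_x_2 = 1. Tangency: 4/x_1 = p_1/p_2.
So x_1*(p_1,p_2) = 4·p_2/p_1, independent of income; and x_2* = (m − 4·p_2)/p_2.
At the given prices: x_1* = 4·7.2/6 = 4.8, and x_2* = 6.8333.
Expenditure on x_1: 6·4.8 = 28.8; share = 0.3692.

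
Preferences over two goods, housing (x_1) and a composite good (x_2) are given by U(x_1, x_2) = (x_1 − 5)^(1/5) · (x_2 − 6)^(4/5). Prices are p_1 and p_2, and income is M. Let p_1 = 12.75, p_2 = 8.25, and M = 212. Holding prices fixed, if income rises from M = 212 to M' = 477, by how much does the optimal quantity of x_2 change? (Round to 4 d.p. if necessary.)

MRS = (1/4)·(x_2−6)/(x_1−5). Tangency with p_1/p_2 gives x_2−6 = 4·(p_1/p_2)·(x_1−5).
After buying the subsistence bundle (5, 6), a share 0.2 of the remaining income goes to x_1: x_1* = 5 + 0.2·(M − 5p_1 − 6p_2)/p_1.
Discretionary income = 212 − 5·12.75 − 6·8.25 = 98.75; x_2* = 6 + 0.8·98.75/8.25 = 15.5758.
At M' = 477: x_2* = 41.2727. Change: 41.2727 − 15.5758 = 25.697.

Δx_2* = 25.697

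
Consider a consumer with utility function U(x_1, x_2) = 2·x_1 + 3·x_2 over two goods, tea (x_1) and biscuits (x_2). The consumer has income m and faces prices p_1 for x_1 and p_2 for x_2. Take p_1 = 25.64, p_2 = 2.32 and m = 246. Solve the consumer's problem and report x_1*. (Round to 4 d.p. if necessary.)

Perfect substitutes: compare marginal utility per dollar. 2/p_1 vs 3/p_2 → 0.078 vs 1.2931.
x_2 gives more utility per dollar, so spend all income on x_2: x_2* = m/p_2, x_1* = 0.
Numerically: x_1* = 0, x_2* = 106.0345.

x_1* = 0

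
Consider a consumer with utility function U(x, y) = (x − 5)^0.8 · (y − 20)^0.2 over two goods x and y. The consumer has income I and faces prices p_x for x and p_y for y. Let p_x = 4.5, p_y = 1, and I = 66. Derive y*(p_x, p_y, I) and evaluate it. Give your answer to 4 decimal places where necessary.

After buying the subsistence bundle (5, 20), a share 0.8 of the remaining income goes to x: x* = 5 + 0.8·(I − 5p_x − 20p_y)/p_x.
Discretionary income = 66 − 5·4.5 − 20·1 = 23.5; y* = 20 + 0.2·23.5/1 = 24.7.

y* = 24.7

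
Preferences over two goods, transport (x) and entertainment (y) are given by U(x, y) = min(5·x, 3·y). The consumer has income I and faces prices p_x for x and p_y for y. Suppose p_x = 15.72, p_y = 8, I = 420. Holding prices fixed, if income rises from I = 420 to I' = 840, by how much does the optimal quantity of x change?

Δx* = 14.4562

Leontief preferences: the optimum is at the kink where x/3 = y/5, i.e. y = (5/3)·x.
Budget: p_x·x + p_y·(5/3)·x = I, so (3·p_x + 5·p_y)·x = 3·I.
Demand: x*(p_x,p_y,I) = 3·I/(3·p_x + 5·p_y), y* = 5·I/(3·p_x + 5·p_y).
Here 3·15.72 + 5·8 = 87.16, giving x* = 14.4562.
At I' = 840: x* = 28.9123. Change: 28.9123 − 14.4562 = 14.4562.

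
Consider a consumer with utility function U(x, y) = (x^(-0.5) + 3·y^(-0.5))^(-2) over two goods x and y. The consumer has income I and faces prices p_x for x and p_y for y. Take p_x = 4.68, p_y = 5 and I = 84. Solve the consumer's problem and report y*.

MRS = MU_x/MU_y = (1/3)·(y/x)^(1.5). Set equal to p_x/p_y.
Solve for the ratio: y/x = [3·p_x/p_y]^(2/3).
With the ratio pinned down, the budget gives x* = I/(p_x + p_y·(y/x)) and y* = (y/x)·x*.
Numerically y/x = 1.990359, so x* = 84/(4.68 + 5·1.990359) = 5.7409 and y* = 1.990359·5.7409 = 11.4265.

y* = 11.4265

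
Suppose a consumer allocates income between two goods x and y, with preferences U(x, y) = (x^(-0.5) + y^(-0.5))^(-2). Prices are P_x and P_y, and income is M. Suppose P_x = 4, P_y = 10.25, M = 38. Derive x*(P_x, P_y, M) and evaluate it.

MRS = MU_x/MU_y = (y/x)^(1.5). Set equal to P_x/P_y.
Hence y/x = (P_x/P_y)^(1/(1.5)), i.e. raised to the 2/3 power.
Substitute y = (y/x)·x into the budget: x* = M/(P_x + P_y·(y/x)).
Numerically y/x = 0.53402, so x* = 38/(4 + 10.25·0.53402) = 4.0111.

x* = 4.0111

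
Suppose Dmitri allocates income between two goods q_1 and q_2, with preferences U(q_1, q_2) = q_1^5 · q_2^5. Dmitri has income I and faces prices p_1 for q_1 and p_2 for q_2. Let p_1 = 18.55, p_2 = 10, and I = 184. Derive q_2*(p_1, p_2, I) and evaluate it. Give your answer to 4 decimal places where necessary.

MU_q_1/MU_q_2 = (5·q_2)/(5·q_1); tangency sets this equal to p_1/p_2.
So 5·p_2·q_2 = 5·p_1·q_1; combined with the budget, a share 0.5 of income goes to q_1.
Demand: q_1*(p_1,p_2,I) = 0.5·I/p_1 and q_2* = 0.5·I/p_2.
At p_1=18.55, p_2=10, I=184: q_2* = 0.5·184/10 = 9.2.

q_2* = 9.2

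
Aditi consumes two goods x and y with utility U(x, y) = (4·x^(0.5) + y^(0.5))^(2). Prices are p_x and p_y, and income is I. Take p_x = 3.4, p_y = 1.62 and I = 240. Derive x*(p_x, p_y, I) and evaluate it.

From the CES first-order condition, 4·(y/x)^(0.5) = p_x/p_y.
Solve for the ratio: y/x = [(1/4)·p_x/p_y]^(2).
Substitute y = (y/x)·x into the budget: x* = I/(p_x + p_y·(y/x)).
Numerically y/x = 0.275301, so x* = 240/(3.4 + 1.62·0.275301) = 62.4027.

x* = 62.4027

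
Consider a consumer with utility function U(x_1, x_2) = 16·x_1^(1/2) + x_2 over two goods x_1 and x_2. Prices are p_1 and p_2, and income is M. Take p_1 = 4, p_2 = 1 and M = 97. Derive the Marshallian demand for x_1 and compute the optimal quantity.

Set MRS = p_1/p_2: 8·x_1^(−1/2) = p_1/p_2.
Solve: √x_1 = 8·p_2/p_1, so x_1*(p_1,p_2) = (8·p_2/p_1)², and x_2* = (M − p_1·x_1*)/p_2.
Plugging in: x_1* = (8·1/4)² = 4.

x_1* = 4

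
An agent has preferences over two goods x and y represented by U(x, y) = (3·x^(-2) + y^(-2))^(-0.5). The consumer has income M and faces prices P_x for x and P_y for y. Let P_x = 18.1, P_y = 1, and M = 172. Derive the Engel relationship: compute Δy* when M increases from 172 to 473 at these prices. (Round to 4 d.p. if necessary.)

Δy* = 27.5076

From the CES first-order condition, 3·(y/x)^(3) = P_x/P_y.
Hence y/x = ((1/3)·P_x/P_y)^(1/(3)), i.e. raised to the 1/3 power.
With the ratio pinned down, the budget gives x* = M/(P_x + P_y·(y/x)) and y* = (y/x)·x*.
Numerically y/x = 1.820479, so x* = 172/(18.1 + 1·1.820479) = 8.6343 and y* = 1.820479·8.6343 = 15.7186.
At M' = 473: y* = 43.2262. Change: 43.2262 − 15.7186 = 27.5076.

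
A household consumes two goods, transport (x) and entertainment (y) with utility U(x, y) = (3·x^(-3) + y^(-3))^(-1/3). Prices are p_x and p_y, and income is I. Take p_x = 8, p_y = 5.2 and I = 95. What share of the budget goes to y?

MU_x ∝ 3·x^(-4), MU_y ∝ y^(-4), so MRS = 3·(y/x)^(4) = p_x/p_y.
Solve for the ratio: y/x = [(1/3)·p_x/p_y]^(0.25).
Substitute y = (y/x)·x into the budget: x* = I/(p_x + p_y·(y/x)).
Numerically y/x = 0.846236, so x* = 95/(8 + 5.2·0.846236) = 7.661 and y* = 0.846236·7.661 = 6.483.
Expenditure on y: 5.2·6.483 = 33.7118; share = 0.3549.

share on y = 0.3549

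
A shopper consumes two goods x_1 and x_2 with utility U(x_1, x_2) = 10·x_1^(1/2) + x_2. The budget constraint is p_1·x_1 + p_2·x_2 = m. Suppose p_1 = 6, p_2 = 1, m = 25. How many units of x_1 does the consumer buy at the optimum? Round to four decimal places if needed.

Utility is quasi-linear in x_2; the FOC for x_1 is 5/√x_1 = p_1/p_2.
Thus x_1* = (5·p_2/p_1)² — independent of m — with the rest of income spent on x_2.
Plugging in: x_1* = (5·1/6)² = 0.6944.

x_1* = 0.6944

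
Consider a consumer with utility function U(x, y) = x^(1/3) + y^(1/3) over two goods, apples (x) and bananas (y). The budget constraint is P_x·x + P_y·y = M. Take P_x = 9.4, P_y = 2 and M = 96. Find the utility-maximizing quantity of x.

MRS = MU_x/MU_y = (y/x)^(2/3). Set equal to P_x/P_y.
Hence y/x = (P_x/P_y)^(1/(2/3)), i.e. raised to the 1.5 power.
With the ratio pinned down, the budget gives x* = M/(P_x + P_y·(y/x)) and y* = (y/x)·x*.
Numerically y/x = 10.189357, so x* = 96/(9.4 + 2·10.189357) = 3.2238.

x* = 3.2238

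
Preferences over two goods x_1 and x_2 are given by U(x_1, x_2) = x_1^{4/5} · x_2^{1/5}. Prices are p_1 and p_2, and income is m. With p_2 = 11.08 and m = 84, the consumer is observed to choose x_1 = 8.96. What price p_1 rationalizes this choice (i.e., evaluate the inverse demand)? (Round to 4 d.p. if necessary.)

p_1 = 7.5

MU_x_1/MU_x_2 = (0.8·x_2)/(0.2·x_1); tangency sets this equal to p_1/p_2.
So 0.8·p_2·x_2 = 0.2·p_1·x_1; combined with the budget, a share 0.8 of income goes to x_1.
Demand: x_1*(p_1,p_2,m) = 0.8·m/p_1 and x_2* = 0.2·m/p_2.
Set x_1* = 8.96 in the demand function and solve for p_1: p_1 = 7.5.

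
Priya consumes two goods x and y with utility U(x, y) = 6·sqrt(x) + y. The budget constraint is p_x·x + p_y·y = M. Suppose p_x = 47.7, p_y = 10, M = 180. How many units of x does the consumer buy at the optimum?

x* = 0.3956

MU_x = 3/√x, MU_y = 1. Tangency: 3/√x = p_x/p_y.
Solve: √x = 3·p_y/p_x, so x*(p_x,p_y) = (3·p_y/p_x)², and y* = (M − p_x·x*)/p_y.
Plugging in: x* = (3·10/47.7)² = 0.3956.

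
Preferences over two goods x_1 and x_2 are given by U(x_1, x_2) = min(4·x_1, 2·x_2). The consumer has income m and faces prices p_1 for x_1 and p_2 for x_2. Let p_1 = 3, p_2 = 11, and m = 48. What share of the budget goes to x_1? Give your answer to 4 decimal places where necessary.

share on x_1 = 0.12

Leontief preferences: the optimum is at the kink where x_1/2 = x_2/4, i.e. x_2 = 2·x_1.
Budget: p_1·x_1 + p_2·2·x_1 = m, so (2·p_1 + 4·p_2)·x_1 = 2·m.
Demand: x_1*(p_1,p_2,m) = 2·m/(2·p_1 + 4·p_2), x_2* = 4·m/(2·p_1 + 4·p_2).
Here 2·3 + 4·11 = 50, giving x_1* = 1.92 and x_2* = 3.84.
Expenditure on x_1: 3·1.92 = 5.76; share = 0.12.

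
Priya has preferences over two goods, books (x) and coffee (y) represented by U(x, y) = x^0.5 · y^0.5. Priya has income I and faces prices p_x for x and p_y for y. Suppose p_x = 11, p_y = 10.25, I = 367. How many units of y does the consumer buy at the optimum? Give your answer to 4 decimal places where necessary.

MU_x/MU_y = (0.5·y)/(0.5·x); tangency sets this equal to p_x/p_y.
Rearranging, p_y·y = p_x·x. Substituting into the budget gives p_x·x·(1 + 1) = I.
Demand: x*(p_x,p_y,I) = 0.5·I/p_x and y* = 0.5·I/p_y.
At p_x=11, p_y=10.25, I=367: y* = 0.5·367/10.25 = 17.9024.

y* = 17.9024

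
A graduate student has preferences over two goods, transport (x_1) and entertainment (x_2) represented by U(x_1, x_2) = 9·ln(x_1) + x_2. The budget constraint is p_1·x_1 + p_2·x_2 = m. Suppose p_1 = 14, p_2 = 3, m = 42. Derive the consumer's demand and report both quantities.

x_1* = 1.9286, x_2* = 5

Set MRS = p_1/p_2: (9/x_1)/1 = p_1/p_2.
So x_1*(p_1,p_2) = 9·p_2/p_1, independent of income; and x_2* = (m − 9·p_2)/p_2.
At the given prices: x_1* = 9·3/14 = 1.9286, and x_2* = 5.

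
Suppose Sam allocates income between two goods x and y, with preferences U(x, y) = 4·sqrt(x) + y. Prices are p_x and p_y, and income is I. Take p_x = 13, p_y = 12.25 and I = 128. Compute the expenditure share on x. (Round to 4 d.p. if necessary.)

share on x = 0.3607

Set MRS = p_x/p_y: 2·x^(−1/2) = p_x/p_y.
Solve: √x = 2·p_y/p_x, so x*(p_x,p_y) = (2·p_y/p_x)², and y* = (I − p_x·x*)/p_y.
Plugging in: x* = (2·12.25/13)² = 3.5518, y* = 6.6797.
Expenditure on x: 13·3.5518 = 46.1731; share = 0.3607.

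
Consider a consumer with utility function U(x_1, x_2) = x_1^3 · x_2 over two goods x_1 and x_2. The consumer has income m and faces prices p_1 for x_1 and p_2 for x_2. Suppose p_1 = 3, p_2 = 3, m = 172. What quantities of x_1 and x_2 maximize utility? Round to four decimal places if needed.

x_1* = 43, x_2* = 14.3333

MU_x_1/MU_x_2 = (3·x_2)/(x_1); tangency sets this equal to p_1/p_2.
So 3·p_2·x_2 = p_1·x_1; combined with the budget, a share 0.75 of income goes to x_1.
Demand: x_1*(p_1,p_2,m) = 0.75·m/p_1 and x_2* = 0.25·m/p_2.
At p_1=3, p_2=3, m=172: x_1* = 0.75·172/3 = 43, x_2* = 14.3333.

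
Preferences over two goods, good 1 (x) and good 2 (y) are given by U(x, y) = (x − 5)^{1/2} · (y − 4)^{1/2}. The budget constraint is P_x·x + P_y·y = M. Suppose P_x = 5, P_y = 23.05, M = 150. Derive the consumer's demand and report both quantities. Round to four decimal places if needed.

Let x' = x−5, y' = y−4. MRS = y'/x' = P_x/P_y.
Substituting into the budget: x* = 5 + 0.5·(M − 5·P_x − 4·P_y)/P_x, and y* = 4 + 0.5·(…)/P_y.
Discretionary income = 150 − 5·5 − 4·23.05 = 32.8; x* = 5 + 0.5·32.8/5 = 8.28; y* = 4 + 0.5·32.8/23.05 = 4.7115.

x* = 8.28, y* = 4.7115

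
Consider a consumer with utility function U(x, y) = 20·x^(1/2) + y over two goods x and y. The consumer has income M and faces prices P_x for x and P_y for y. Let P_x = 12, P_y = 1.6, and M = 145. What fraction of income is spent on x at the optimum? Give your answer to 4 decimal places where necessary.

share on x = 0.1471

Set MRS = P_x/P_y: 10·x^(−1/2) = P_x/P_y.
Solve: √x = 10·P_y/P_x, so x*(P_x,P_y) = (10·P_y/P_x)², and y* = (M − P_x·x*)/P_y.
Plugging in: x* = (10·1.6/12)² = 1.7778, y* = 77.2917.
Expenditure on x: 12·1.7778 = 21.3333; share = 0.1471.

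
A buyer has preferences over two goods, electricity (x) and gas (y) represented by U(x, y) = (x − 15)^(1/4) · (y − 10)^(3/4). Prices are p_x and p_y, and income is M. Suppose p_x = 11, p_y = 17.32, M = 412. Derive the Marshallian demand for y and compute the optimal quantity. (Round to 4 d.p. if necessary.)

y* = 13.1957

Let x' = x−15, y' = y−10. MRS = (1/3)·y'/x' = p_x/p_y.
After buying the subsistence bundle (15, 10), a share 0.25 of the remaining income goes to x: x* = 15 + 0.25·(M − 15p_x − 10p_y)/p_x.
Discretionary income = 412 − 15·11 − 10·17.32 = 73.8; y* = 10 + 0.75·73.8/17.32 = 13.1957.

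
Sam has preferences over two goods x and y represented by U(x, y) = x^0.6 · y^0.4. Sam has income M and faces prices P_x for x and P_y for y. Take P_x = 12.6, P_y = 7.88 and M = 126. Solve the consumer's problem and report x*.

Tangency: MRS = (3/2)·y/x = P_x/P_y.
Rearranging, P_y·y = (2/3)·P_x·x. Substituting into the budget gives P_x·x·(1 + (2/3)) = M.
Demand: x*(P_x,P_y,M) = 0.6·M/P_x and y* = 0.4·M/P_y.
At P_x=12.6, P_y=7.88, M=126: x* = 0.6·126/12.6 = 6.

x* = 6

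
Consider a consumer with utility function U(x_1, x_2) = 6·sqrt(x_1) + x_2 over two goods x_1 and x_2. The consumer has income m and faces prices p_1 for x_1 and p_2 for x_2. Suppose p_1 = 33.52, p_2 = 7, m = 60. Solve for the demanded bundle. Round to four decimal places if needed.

x_1* = 0.3925, x_2* = 6.692

Set MRS = p_1/p_2: 3·x_1^(−1/2) = p_1/p_2.
Solve: √x_1 = 3·p_2/p_1, so x_1*(p_1,p_2) = (3·p_2/p_1)², and x_2* = (m − p_1·x_1*)/p_2.
Plugging in: x_1* = (3·7/33.52)² = 0.3925, x_2* = 6.692.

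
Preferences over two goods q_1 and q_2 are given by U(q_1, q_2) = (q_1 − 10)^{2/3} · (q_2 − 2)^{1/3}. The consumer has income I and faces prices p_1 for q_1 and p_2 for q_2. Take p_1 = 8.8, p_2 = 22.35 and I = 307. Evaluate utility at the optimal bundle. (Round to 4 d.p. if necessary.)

V = 7.6815

MRS = 2·(q_2−2)/(q_1−10). Tangency with p_1/p_2 gives q_2−2 = (1/2)·(p_1/p_2)·(q_1−10).
After buying the subsistence bundle (10, 2), a share 2/3 of the remaining income goes to q_1: q_1* = 10 + 2/3·(I − 10p_1 − 2p_2)/p_1.
Discretionary income = 307 − 10·8.8 − 2·22.35 = 174.3; q_1* = 10 + 2/3·174.3/8.8 = 23.2045; q_2* = 2 + 1/3·174.3/22.35 = 4.5996.
Utility at the optimum: U(23.2045, 4.5996) = 7.6815.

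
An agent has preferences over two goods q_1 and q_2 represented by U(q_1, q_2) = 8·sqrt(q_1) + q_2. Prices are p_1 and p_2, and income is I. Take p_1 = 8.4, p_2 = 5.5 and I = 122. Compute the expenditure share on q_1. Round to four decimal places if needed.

Set MRS = p_1/p_2: 4·q_1^(−1/2) = p_1/p_2.
Thus q_1* = (4·p_2/p_1)² — independent of I — with the rest of income spent on q_2.
Plugging in: q_1* = (4·5.5/8.4)² = 6.8594, q_2* = 11.7056.
Expenditure on q_1: 8.4·6.8594 = 57.619; share = 0.4723.

share on q_1 = 0.4723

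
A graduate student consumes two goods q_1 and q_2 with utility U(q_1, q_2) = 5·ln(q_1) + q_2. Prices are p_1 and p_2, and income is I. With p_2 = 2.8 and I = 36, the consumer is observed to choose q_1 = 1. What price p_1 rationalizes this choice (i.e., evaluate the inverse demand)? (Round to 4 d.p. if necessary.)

MU_q_1 = 5/q_1, MU_q_2 = 1. Tangency: 5/q_1 = p_1/p_2.
So q_1*(p_1,p_2) = 5·p_2/p_1, independent of income; and q_2* = (I − 5·p_2)/p_2.
Set q_1* = 1 in the demand function and solve for p_1: p_1 = 14.

p_1 = 14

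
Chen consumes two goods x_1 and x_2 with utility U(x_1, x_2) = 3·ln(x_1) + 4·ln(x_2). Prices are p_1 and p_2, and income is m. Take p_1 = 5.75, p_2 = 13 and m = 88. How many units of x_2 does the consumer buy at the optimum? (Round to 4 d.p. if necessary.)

x_2* = 3.8681

MU_x_1/MU_x_2 = (3·x_2)/(4·x_1); tangency sets this equal to p_1/p_2.
Rearranging, p_2·x_2 = (4/3)·p_1·x_1. Substituting into the budget gives p_1·x_1·(1 + (4/3)) = m.
Demand: x_1*(p_1,p_2,m) = 3/7·m/p_1 and x_2* = 4/7·m/p_2.
At p_1=5.75, p_2=13, m=88: x_2* = 4/7·88/13 = 3.8681.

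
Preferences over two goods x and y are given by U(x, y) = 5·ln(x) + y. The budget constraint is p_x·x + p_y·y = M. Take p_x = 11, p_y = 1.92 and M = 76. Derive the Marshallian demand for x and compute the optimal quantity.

MU_x = 5/x, MU_y = 1. Tangency: 5/x = p_x/p_y.
So x*(p_x,p_y) = 5·p_y/p_x, independent of income; and y* = (M − 5·p_y)/p_y.
At the given prices: x* = 5·1.92/11 = 0.8727.

x* = 0.8727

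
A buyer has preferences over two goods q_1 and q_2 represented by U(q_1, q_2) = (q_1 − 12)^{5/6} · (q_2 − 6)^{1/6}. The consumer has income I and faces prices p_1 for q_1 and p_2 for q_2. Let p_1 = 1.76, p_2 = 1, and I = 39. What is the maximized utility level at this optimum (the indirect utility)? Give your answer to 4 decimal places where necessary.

V = 4.7266

This is Cobb-Douglas in (q_1−12, q_2−6): tangency gives 5/6·p_2·(q_2−6) = 1/6·p_1·(q_1−12).
After buying the subsistence bundle (12, 6), a share 5/6 of the remaining income goes to q_1: q_1* = 12 + 5/6·(I − 12p_1 − 6p_2)/p_1.
Discretionary income = 39 − 12·1.76 − 6·1 = 11.88; q_1* = 12 + 5/6·11.88/1.76 = 17.625; q_2* = 6 + 1/6·11.88/1 = 7.98.
Utility at the optimum: U(17.625, 7.98) = 4.7266.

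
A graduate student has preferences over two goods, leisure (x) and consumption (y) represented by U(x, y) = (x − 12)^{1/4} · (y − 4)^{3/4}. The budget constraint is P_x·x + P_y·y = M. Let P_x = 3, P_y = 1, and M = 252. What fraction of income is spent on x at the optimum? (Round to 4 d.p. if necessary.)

share on x = 0.3532

MRS = (1/3)·(y−4)/(x−12). Tangency with P_x/P_y gives y−4 = 3·(P_x/P_y)·(x−12).
Substituting into the budget: x* = 12 + 0.25·(M − 12·P_x − 4·P_y)/P_x, and y* = 4 + 0.75·(…)/P_y.
Discretionary income = 252 − 12·3 − 4·1 = 212; x* = 12 + 0.25·212/3 = 29.6667; y* = 4 + 0.75·212/1 = 163.
Expenditure on x: 3·29.6667 = 89; share = 0.3532.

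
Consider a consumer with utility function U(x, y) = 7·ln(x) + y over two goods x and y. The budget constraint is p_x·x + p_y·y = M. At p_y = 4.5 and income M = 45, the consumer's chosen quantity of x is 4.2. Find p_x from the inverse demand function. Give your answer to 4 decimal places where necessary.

Set MRS = p_x/p_y: (7/x)/1 = p_x/p_y.
So x*(p_x,p_y) = 7·p_y/p_x, independent of income; and y* = (M − 7·p_y)/p_y.
Set x* = 4.2 in the demand function and solve for p_x: p_x = 7.5.

p_x = 7.5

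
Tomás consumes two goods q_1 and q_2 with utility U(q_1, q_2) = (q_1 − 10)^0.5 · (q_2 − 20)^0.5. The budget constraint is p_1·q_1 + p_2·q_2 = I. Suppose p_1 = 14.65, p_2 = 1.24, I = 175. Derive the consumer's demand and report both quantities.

q_1* = 10.1263, q_2* = 21.4919

Substituting into the budget: q_1* = 10 + 0.5·(I − 10·p_1 − 20·p_2)/p_1, and q_2* = 20 + 0.5·(…)/p_2.
Discretionary income = 175 − 10·14.65 − 20·1.24 = 3.7; q_1* = 10 + 0.5·3.7/14.65 = 10.1263; q_2* = 20 + 0.5·3.7/1.24 = 21.4919.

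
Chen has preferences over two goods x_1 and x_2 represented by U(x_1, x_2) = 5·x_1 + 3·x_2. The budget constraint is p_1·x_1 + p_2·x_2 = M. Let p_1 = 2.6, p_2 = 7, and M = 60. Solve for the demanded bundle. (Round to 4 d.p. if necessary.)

Perfect substitutes: compare marginal utility per dollar. 5/p_1 vs 3/p_2 → 1.9231 vs 0.4286.
x_1 gives more utility per dollar, so spend all income on x_1: x_1* = M/p_1, x_2* = 0.
Numerically: x_1* = 23.0769, x_2* = 0.

x_1* = 23.0769, x_2* = 0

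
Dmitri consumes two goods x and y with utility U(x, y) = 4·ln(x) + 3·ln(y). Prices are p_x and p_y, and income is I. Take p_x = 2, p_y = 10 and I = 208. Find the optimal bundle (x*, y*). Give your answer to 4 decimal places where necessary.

x* = 59.4286, y* = 8.9143

Demand: x*(p_x,p_y,I) = 4/7·I/p_x and y* = 3/7·I/p_y.
At p_x=2, p_y=10, I=208: x* = 4/7·208/2 = 59.4286, y* = 8.9143.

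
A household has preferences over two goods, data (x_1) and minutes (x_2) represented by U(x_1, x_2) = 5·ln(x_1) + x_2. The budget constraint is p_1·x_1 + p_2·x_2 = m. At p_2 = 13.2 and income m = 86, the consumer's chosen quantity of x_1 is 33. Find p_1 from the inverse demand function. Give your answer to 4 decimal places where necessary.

MU_x_1 = 5/x_1, MU_x_2 = 1. Tangency: 5/x_1 = p_1/p_2.
So x_1*(p_1,p_2) = 5·p_2/p_1, independent of income; and x_2* = (m − 5·p_2)/p_2.
Set x_1* = 33 in the demand function and solve for p_1: p_1 = 2.

p_1 = 2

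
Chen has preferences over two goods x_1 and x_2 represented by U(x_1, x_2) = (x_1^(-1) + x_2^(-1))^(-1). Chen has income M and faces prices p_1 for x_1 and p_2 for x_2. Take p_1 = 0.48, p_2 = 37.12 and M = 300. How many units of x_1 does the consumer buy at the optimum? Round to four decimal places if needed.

Numerically x_2/x_1 = 0.113715, so x_1* = 300/(0.48 + 37.12·0.113715) = 63.815.

x_1* = 63.815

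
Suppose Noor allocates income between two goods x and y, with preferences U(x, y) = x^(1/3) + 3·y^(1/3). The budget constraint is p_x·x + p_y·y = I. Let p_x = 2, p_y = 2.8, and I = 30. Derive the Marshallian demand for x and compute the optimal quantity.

x* = 2.7821

MRS = MU_x/MU_y = (1/3)·(y/x)^(2/3). Set equal to p_x/p_y.
Hence y/x = (3·p_x/p_y)^(1/(2/3)), i.e. raised to the 1.5 power.
With the ratio pinned down, the budget gives x* = I/(p_x + p_y·(y/x)) and y* = (y/x)·x*.
Numerically y/x = 3.136822, so x* = 30/(2 + 2.8·3.136822) = 2.7821.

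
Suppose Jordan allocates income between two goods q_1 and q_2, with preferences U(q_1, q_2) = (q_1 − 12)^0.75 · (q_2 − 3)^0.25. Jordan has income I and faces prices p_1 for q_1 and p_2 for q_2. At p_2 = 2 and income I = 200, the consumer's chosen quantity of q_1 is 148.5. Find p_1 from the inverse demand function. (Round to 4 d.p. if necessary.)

p_1 = 1

This is Cobb-Douglas in (q_1−12, q_2−3): tangency gives 0.75·p_2·(q_2−3) = 0.25·p_1·(q_1−12).
Substituting into the budget: q_1* = 12 + 0.75·(I − 12·p_1 − 3·p_2)/p_1, and q_2* = 3 + 0.25·(…)/p_2.
Set q_1* = 148.5 in the demand function and solve for p_1: p_1 = 1.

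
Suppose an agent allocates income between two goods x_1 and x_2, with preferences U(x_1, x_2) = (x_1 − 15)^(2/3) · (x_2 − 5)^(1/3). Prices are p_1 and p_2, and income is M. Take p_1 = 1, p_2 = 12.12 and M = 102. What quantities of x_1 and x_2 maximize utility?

x_1* = 32.6, x_2* = 5.7261

Substituting into the budget: x_1* = 15 + 2/3·(M − 15·p_1 − 5·p_2)/p_1, and x_2* = 5 + 1/3·(…)/p_2.
Discretionary income = 102 − 15·1 − 5·12.12 = 26.4; x_1* = 15 + 2/3·26.4/1 = 32.6; x_2* = 5 + 1/3·26.4/12.12 = 5.7261.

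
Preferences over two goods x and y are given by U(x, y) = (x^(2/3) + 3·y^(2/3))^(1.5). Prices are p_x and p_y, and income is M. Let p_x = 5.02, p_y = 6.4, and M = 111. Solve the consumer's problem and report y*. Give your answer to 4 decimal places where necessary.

y* = 16.359

MU_x ∝ x^(-1/3), MU_y ∝ 3·y^(-1/3), so MRS = (1/3)·(y/x)^(1/3) = p_x/p_y.
Solve for the ratio: y/x = [3·p_x/p_y]^(3).
With the ratio pinned down, the budget gives x* = M/(p_x + p_y·(y/x)) and y* = (y/x)·x*.
Numerically y/x = 13.029717, so x* = 111/(5.02 + 6.4·13.029717) = 1.2555 and y* = 13.029717·1.2555 = 16.359.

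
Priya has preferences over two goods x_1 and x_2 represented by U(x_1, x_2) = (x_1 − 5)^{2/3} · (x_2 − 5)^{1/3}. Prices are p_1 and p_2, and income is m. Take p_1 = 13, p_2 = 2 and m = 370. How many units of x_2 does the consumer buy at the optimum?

Discretionary income = 370 − 5·13 − 5·2 = 295; x_2* = 5 + 1/3·295/2 = 54.1667.

x_2* = 54.1667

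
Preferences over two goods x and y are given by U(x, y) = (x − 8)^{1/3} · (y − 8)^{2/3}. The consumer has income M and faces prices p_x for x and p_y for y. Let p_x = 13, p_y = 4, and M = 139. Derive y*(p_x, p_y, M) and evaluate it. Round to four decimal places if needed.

y* = 8.5

This is Cobb-Douglas in (x−8, y−8): tangency gives 1/3·p_y·(y−8) = 2/3·p_x·(x−8).
After buying the subsistence bundle (8, 8), a share 1/3 of the remaining income goes to x: x* = 8 + 1/3·(M − 8p_x − 8p_y)/p_x.
Discretionary income = 139 − 8·13 − 8·4 = 3; y* = 8 + 2/3·3/4 = 8.5.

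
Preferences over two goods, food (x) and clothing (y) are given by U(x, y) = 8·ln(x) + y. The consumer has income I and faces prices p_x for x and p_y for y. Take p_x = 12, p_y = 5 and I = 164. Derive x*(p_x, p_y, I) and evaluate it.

Set MRS = p_x/p_y: (8/x)/1 = p_x/p_y.
So x*(p_x,p_y) = 8·p_y/p_x, independent of income; and y* = (I − 8·p_y)/p_y.
At the given prices: x* = 8·5/12 = 3.3333.

x* = 3.3333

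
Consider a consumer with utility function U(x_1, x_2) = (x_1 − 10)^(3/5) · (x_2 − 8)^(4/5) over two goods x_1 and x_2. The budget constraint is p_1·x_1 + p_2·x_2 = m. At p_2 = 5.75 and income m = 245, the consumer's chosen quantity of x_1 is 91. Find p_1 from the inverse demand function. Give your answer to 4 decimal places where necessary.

MRS = (3/4)·(x_2−8)/(x_1−10). Tangency with p_1/p_2 gives x_2−8 = (4/3)·(p_1/p_2)·(x_1−10).
Substituting into the budget: x_1* = 10 + 3/7·(m − 10·p_1 − 8·p_2)/p_1, and x_2* = 8 + 4/7·(…)/p_2.
Set x_1* = 91 in the demand function and solve for p_1: p_1 = 1.

p_1 = 1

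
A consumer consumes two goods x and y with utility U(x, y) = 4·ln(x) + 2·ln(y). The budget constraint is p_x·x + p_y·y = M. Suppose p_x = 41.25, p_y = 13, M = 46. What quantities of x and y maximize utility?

The MRS is 2·y/x. Set MRS = p_x/p_y.
So 4·p_y·y = 2·p_x·x; combined with the budget, a share 2/3 of income goes to x.
Demand: x*(p_x,p_y,M) = 2/3·M/p_x and y* = 1/3·M/p_y.
At p_x=41.25, p_y=13, M=46: x* = 2/3·46/41.25 = 0.7434, y* = 1.1795.

x* = 0.7434, y* = 1.1795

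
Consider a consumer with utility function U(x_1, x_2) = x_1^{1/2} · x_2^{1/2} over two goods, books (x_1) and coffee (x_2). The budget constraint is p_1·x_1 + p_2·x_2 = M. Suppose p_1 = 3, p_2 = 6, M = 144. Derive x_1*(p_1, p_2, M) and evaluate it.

The MRS is x_2/x_1. Set MRS = p_1/p_2.
So 0.5·p_2·x_2 = 0.5·p_1·x_1; combined with the budget, a share 0.5 of income goes to x_1.
Demand: x_1*(p_1,p_2,M) = 0.5·M/p_1 and x_2* = 0.5·M/p_2.
At p_1=3, p_2=6, M=144: x_1* = 0.5·144/3 = 24.

x_1* = 24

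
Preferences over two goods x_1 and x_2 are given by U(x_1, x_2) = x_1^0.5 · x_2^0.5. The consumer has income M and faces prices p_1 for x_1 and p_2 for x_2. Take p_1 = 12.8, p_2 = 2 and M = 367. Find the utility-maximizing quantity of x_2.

x_2* = 91.75

Tangency: MRS = x_2/x_1 = p_1/p_2.
So 0.5·p_2·x_2 = 0.5·p_1·x_1; combined with the budget, a share 0.5 of income goes to x_1.
Demand: x_1*(p_1,p_2,M) = 0.5·M/p_1 and x_2* = 0.5·M/p_2.
At p_1=12.8, p_2=2, M=367: x_2* = 0.5·367/2 = 91.75.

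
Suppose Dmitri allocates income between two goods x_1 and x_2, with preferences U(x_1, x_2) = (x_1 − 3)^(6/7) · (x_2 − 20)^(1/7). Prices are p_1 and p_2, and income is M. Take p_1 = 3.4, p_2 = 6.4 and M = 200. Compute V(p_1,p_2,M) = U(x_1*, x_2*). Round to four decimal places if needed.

V = 11.0193

This is Cobb-Douglas in (x_1−3, x_2−20): tangency gives 6/7·p_2·(x_2−20) = 1/7·p_1·(x_1−3).
Substituting into the budget: x_1* = 3 + 6/7·(M − 3·p_1 − 20·p_2)/p_1, and x_2* = 20 + 1/7·(…)/p_2.
Discretionary income = 200 − 3·3.4 − 20·6.4 = 61.8; x_1* = 3 + 6/7·61.8/3.4 = 18.5798; x_2* = 20 + 1/7·61.8/6.4 = 21.3795.
Utility at the optimum: U(18.5798, 21.3795) = 11.0193.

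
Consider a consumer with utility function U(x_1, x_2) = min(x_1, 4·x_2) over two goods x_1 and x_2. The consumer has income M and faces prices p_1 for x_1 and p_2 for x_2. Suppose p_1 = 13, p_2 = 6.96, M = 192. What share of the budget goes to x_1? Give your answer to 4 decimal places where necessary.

With perfect complements, no substitution: consume in ratio x_1:x_2 = 4:1.
Budget: p_1·x_1 + p_2·(1/4)·x_1 = M, so (4·p_1 + p_2)·x_1 = 4·M.
Demand: x_1*(p_1,p_2,M) = 4·M/(4·p_1 + p_2), x_2* = M/(4·p_1 + p_2).
Here 4·13 + 6.96 = 58.96, giving x_1* = 13.0258 and x_2* = 3.2564.
Expenditure on x_1: 13·13.0258 = 169.3351; share = 0.882.

share on x_1 = 0.882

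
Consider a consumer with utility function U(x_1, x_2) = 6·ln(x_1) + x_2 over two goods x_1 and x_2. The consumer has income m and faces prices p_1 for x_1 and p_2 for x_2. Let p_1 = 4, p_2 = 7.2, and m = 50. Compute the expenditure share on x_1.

MU_x_1 = 6/x_1, MU_x_2 = 1. Tangency: 6/x_1 = p_1/p_2.
So x_1*(p_1,p_2) = 6·p_2/p_1, independent of income; and x_2* = (m − 6·p_2)/p_2.
At the given prices: x_1* = 6·7.2/4 = 10.8, and x_2* = 0.9444.
Expenditure on x_1: 4·10.8 = 43.2; share = 0.864.

share on x_1 = 0.864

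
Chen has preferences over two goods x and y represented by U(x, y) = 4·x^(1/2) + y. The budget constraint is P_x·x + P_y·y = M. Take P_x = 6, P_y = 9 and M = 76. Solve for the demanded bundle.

x* = 9, y* = 2.4444

MU_x = 2/√x, MU_y = 1. Tangency: 2/√x = P_x/P_y.
Thus x* = (2·P_y/P_x)² — independent of M — with the rest of income spent on y.
Plugging in: x* = (2·9/6)² = 9, y* = 2.4444.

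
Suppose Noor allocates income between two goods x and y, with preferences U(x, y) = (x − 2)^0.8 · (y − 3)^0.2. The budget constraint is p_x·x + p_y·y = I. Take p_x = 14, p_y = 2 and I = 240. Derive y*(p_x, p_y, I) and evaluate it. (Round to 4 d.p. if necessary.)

Let x' = x−2, y' = y−3. MRS = 4·y'/x' = p_x/p_y.
After buying the subsistence bundle (2, 3), a share 0.8 of the remaining income goes to x: x* = 2 + 0.8·(I − 2p_x − 3p_y)/p_x.
Discretionary income = 240 − 2·14 − 3·2 = 206; y* = 3 + 0.2·206/2 = 23.6.

y* = 23.6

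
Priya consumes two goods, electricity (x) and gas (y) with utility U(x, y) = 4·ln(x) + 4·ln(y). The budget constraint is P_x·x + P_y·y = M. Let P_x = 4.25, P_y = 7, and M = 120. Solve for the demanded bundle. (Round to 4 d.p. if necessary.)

x* = 14.1176, y* = 8.5714

MU_x/MU_y = (4·y)/(4·x); tangency sets this equal to P_x/P_y.
So 4·P_y·y = 4·P_x·x; combined with the budget, a share 0.5 of income goes to x.
Demand: x*(P_x,P_y,M) = 0.5·M/P_x and y* = 0.5·M/P_y.
At P_x=4.25, P_y=7, M=120: x* = 0.5·120/4.25 = 14.1176, y* = 8.5714.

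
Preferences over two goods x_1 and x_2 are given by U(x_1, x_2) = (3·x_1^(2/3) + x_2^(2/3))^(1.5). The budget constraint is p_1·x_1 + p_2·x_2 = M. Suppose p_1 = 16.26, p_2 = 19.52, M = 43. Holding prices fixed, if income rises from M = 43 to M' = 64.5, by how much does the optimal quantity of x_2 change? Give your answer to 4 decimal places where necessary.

MRS = MU_x_1/MU_x_2 = 3·(x_2/x_1)^(1/3). Set equal to p_1/p_2.
Hence x_2/x_1 = ((1/3)·p_1/p_2)^(1/(1/3)), i.e. raised to the 3 power.
Substitute x_2 = (x_2/x_1)·x_1 into the budget: x_1* = M/(p_1 + p_2·(x_2/x_1)).
Numerically x_2/x_1 = 0.021407, so x_1* = 43/(16.26 + 19.52·0.021407) = 2.5783 and x_2* = 0.021407·2.5783 = 0.0552.
At M' = 64.5: x_2* = 0.0828. Change: 0.0828 − 0.0552 = 0.0276.

Δx_2* = 0.0276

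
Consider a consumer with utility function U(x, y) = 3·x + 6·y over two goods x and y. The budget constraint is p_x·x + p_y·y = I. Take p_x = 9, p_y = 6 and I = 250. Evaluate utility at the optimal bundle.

Linear utility — the consumer picks whichever good has higher MU/price: 3/9 = 0.3333 vs 6/6 = 1.
y gives more utility per dollar, so spend all income on y: y* = I/p_y, x* = 0.
Numerically: x* = 0, y* = 41.6667.
Utility at the optimum: U(0, 41.6667) = 250.

V = 250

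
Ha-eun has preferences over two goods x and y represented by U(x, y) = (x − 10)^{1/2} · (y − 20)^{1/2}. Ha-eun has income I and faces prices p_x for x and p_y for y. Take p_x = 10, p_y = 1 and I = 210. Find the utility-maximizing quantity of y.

y* = 65

This is Cobb-Douglas in (x−10, y−20): tangency gives 0.5·p_y·(y−20) = 0.5·p_x·(x−10).
Substituting into the budget: x* = 10 + 0.5·(I − 10·p_x − 20·p_y)/p_x, and y* = 20 + 0.5·(…)/p_y.
Discretionary income = 210 − 10·10 − 20·1 = 90; y* = 20 + 0.5·90/1 = 65.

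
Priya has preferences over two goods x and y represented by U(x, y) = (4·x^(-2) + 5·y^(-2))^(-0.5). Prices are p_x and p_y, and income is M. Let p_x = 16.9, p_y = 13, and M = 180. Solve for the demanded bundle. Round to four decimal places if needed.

MU_x ∝ 4·x^(-3), MU_y ∝ 5·y^(-3), so MRS = (4/5)·(y/x)^(3) = p_x/p_y.
Hence y/x = ((5/4)·p_x/p_y)^(1/(3)), i.e. raised to the 1/3 power.
Substitute y = (y/x)·x into the budget: x* = M/(p_x + p_y·(y/x)).
Numerically y/x = 1.175667, so x* = 180/(16.9 + 13·1.175667) = 5.5929 and y* = 1.175667·5.5929 = 6.5754.

x* = 5.5929, y* = 6.5754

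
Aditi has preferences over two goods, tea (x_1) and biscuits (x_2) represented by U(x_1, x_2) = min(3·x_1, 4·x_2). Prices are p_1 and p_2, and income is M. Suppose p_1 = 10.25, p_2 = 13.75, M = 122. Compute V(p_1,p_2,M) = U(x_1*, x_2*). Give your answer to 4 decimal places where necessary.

V = 17.7994

Demand: x_1*(p_1,p_2,M) = 4·M/(4·p_1 + 3·p_2), x_2* = 3·M/(4·p_1 + 3·p_2).
Here 4·10.25 + 3·13.75 = 82.25, giving x_1* = 5.9331 and x_2* = 4.4498.
Utility at the optimum: U(5.9331, 4.4498) = 17.7994.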